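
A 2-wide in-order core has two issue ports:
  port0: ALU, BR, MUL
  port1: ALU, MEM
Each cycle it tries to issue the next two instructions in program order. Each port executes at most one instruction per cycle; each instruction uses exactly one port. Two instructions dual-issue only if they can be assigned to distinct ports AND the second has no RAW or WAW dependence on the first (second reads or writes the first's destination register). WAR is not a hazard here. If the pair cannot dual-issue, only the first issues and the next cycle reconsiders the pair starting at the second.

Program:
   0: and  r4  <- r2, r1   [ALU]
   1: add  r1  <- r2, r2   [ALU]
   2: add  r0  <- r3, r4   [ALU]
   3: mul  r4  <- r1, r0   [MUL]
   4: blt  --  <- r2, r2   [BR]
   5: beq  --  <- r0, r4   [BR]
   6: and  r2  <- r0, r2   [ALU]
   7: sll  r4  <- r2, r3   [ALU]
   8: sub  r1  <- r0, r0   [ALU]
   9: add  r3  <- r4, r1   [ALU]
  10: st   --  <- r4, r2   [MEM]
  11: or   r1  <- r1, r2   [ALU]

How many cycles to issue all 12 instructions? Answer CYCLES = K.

0. and/add @i0,i1  | 2-wide
1. add @i2  | RAW r0
2. mul @i3  | no-port MUL/BR
3. blt @i4  | no-port BR/BR
4. beq/and @i5,i6  | 2-wide
5. sll/sub @i7,i8  | 2-wide
6. add/st @i9,i10  | 2-wide
7. or @i11  | tail

CYCLES = 8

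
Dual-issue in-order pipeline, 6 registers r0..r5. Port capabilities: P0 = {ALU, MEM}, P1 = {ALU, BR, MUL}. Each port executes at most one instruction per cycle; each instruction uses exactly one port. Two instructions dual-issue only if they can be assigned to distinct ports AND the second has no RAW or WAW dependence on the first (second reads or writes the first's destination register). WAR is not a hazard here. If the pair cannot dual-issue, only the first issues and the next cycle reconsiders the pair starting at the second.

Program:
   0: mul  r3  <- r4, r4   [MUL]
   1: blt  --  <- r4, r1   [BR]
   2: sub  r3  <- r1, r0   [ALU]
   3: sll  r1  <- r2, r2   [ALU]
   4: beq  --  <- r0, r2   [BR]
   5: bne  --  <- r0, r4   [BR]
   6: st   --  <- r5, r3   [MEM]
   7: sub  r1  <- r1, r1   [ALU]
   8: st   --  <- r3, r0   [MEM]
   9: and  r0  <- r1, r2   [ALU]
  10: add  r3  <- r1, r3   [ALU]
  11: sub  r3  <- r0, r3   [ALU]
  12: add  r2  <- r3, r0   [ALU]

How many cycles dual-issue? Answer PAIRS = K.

PAIRS = 5

[0] i0  mul  -- no-port MUL/BR
[1] i1+i2  blt;sub  -- 2-wide
[2] i3+i4  sll;beq  -- 2-wide
[3] i5+i6  bne;st  -- 2-wide
[4] i7+i8  sub;st  -- 2-wide
[5] i9+i10  and;add  -- 2-wide
[6] i11  sub  -- RAW r3
[7] i12  add  -- tail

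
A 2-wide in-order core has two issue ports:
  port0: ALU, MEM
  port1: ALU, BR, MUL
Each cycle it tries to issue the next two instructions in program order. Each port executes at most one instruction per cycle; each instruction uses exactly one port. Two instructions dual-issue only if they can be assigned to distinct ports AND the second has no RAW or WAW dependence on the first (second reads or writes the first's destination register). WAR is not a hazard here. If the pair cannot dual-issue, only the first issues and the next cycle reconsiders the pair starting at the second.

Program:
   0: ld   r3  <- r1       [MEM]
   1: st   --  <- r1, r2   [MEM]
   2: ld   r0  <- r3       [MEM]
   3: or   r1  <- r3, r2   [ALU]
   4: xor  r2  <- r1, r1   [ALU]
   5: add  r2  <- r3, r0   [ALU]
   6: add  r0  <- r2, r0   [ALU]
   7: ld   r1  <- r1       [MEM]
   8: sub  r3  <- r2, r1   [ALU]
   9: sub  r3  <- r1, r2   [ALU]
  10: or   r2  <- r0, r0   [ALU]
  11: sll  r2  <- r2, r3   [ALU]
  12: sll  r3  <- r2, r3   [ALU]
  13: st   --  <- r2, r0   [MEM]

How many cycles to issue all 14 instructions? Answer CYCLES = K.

0. ld.MEM @i0  | no-port MEM/MEM
1. st.MEM @i1  | no-port MEM/MEM
2. ld.MEM;or.ALU @i2,i3  | pair
3. xor.ALU @i4  | WAW r2
4. add.ALU @i5  | RAW r2
5. add.ALU;ld.MEM @i6,i7  | pair
6. sub.ALU @i8  | WAW r3
7. sub.ALU;or.ALU @i9,i10  | pair
8. sll.ALU @i11  | RAW r2
9. sll.ALU;st.MEM @i12,i13  | pair

CYCLES = 10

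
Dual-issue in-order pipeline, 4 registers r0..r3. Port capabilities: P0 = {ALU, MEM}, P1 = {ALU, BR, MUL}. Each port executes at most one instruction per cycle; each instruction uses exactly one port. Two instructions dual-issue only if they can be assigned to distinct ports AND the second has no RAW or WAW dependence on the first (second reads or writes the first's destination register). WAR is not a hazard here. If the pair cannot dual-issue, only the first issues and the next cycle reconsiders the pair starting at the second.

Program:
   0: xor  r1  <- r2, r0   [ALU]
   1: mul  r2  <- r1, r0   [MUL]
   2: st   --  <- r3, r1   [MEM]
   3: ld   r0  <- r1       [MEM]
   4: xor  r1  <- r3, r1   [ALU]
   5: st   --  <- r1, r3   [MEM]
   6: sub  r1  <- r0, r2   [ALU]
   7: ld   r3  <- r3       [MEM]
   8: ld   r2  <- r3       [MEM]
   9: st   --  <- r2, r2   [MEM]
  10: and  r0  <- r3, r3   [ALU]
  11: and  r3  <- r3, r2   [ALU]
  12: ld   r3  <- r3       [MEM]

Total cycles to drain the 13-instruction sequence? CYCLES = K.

CYCLES = 9

c0: i0 xor.ALU  RAW r1
c1: i1,i2 mul.MUL st.MEM  2-wide
c2: i3,i4 ld.MEM xor.ALU  2-wide
c3: i5,i6 st.MEM sub.ALU  2-wide
c4: i7 ld.MEM  no-port MEM/MEM
c5: i8 ld.MEM  no-port MEM/MEM
c6: i9,i10 st.MEM and.ALU  2-wide
c7: i11 and.ALU  RAW+WAW r3
c8: i12 ld.MEM  tail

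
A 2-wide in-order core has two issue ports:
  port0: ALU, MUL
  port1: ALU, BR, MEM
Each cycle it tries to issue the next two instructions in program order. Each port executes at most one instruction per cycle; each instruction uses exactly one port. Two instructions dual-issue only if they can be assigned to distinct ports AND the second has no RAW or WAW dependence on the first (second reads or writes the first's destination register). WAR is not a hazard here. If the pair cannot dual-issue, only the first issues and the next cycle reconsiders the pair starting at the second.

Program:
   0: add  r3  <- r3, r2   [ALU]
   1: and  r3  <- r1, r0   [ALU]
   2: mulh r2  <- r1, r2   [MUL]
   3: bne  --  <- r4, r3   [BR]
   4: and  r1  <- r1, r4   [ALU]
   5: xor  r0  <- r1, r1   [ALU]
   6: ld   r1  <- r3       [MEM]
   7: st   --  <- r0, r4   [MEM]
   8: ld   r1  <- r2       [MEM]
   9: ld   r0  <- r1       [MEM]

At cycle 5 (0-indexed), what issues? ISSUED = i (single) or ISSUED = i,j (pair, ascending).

ISSUED = 8

t=0 i0:add ; WAW r3
t=1 i1/i2:and;mulh ; pair
t=2 i3/i4:bne;and ; pair
t=3 i5/i6:xor;ld ; pair
t=4 i7:st ; no-port MEM/MEM
t=5 i8:ld ; no-port MEM/MEM
t=6 i9:ld ; tail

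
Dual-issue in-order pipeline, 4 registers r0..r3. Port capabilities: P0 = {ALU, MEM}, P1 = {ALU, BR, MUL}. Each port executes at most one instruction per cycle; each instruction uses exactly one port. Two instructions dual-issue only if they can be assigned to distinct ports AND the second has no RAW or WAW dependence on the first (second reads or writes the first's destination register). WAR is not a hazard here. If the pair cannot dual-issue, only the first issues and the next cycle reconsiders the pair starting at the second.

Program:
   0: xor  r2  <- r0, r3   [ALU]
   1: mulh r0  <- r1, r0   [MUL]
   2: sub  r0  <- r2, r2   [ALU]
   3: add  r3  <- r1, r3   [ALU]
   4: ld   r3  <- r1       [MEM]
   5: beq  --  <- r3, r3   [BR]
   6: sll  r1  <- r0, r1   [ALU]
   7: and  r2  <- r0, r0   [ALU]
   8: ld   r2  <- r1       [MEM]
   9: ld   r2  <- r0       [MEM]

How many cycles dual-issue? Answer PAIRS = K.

PAIRS = 3

t=0 i0&i1:xor/mulh ; dual
t=1 i2&i3:sub/add ; dual
t=2 i4:ld ; RAW r3
t=3 i5&i6:beq/sll ; dual
t=4 i7:and ; WAW r2
t=5 i8:ld ; no-port MEM/MEM
t=6 i9:ld ; tail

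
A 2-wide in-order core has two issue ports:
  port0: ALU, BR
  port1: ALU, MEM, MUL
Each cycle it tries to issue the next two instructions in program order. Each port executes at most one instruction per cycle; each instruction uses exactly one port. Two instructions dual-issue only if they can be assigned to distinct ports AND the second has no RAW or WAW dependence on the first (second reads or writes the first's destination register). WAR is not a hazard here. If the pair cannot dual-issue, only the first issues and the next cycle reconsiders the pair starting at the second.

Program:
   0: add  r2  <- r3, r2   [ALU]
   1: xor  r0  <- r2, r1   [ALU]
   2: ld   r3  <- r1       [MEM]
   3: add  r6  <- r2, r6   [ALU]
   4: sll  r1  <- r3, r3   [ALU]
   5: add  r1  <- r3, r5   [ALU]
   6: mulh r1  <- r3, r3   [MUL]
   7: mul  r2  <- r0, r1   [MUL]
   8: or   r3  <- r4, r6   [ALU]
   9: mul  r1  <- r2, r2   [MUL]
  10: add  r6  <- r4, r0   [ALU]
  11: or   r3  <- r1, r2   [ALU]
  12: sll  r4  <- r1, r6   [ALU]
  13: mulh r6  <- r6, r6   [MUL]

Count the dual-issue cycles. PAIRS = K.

c0: i0 add  RAW r2
c1: i1+i2 xor/ld  pair
c2: i3+i4 add/sll  pair
c3: i5 add  WAW r1
c4: i6 mulh  no-port MUL/MUL
c5: i7+i8 mul/or  pair
c6: i9+i10 mul/add  pair
c7: i11+i12 or/sll  pair
c8: i13 mulh  tail

PAIRS = 5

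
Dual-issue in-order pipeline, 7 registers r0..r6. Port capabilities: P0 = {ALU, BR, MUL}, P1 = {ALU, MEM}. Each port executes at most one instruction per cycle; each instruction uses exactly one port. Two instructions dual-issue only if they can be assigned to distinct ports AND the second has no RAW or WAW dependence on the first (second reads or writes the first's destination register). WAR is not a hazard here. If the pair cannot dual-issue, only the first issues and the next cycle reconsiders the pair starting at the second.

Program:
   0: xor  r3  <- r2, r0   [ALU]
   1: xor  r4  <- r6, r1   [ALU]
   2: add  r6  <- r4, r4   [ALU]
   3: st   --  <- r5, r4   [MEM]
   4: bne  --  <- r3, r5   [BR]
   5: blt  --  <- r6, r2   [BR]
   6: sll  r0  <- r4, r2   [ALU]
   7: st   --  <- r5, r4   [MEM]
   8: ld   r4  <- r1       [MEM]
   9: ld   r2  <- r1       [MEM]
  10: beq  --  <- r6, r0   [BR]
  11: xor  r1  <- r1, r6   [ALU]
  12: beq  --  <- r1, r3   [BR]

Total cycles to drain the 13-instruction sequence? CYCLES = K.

CYCLES = 9

#0 head=0: xor+xor i0,i1 2-wide
#1 head=2: add+st i2,i3 2-wide
#2 head=4: bne i4 no-port BR/BR
#3 head=5: blt+sll i5,i6 2-wide
#4 head=7: st i7 no-port MEM/MEM
#5 head=8: ld i8 no-port MEM/MEM
#6 head=9: ld+beq i9,i10 2-wide
#7 head=11: xor i11 RAW r1
#8 head=12: beq i12 tail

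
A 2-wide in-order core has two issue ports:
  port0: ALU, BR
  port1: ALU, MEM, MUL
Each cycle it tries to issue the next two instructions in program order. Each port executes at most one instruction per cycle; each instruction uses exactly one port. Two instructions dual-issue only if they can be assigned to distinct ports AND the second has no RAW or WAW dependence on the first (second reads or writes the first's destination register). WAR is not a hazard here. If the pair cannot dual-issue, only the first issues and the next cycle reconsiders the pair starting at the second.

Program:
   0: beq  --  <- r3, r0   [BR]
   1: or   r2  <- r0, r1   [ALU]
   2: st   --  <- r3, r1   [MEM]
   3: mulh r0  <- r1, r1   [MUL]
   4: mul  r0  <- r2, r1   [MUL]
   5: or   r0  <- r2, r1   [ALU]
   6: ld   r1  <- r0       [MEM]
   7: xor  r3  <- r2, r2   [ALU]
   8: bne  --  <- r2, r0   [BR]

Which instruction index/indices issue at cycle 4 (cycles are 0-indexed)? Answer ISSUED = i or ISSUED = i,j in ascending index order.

c0: i0+i1 beq.BR;or.ALU  2-wide
c1: i2 st.MEM  no-port MEM/MUL
c2: i3 mulh.MUL  no-port MUL/MUL
c3: i4 mul.MUL  WAW r0
c4: i5 or.ALU  RAW r0
c5: i6+i7 ld.MEM;xor.ALU  2-wide
c6: i8 bne.BR  tail

ISSUED = 5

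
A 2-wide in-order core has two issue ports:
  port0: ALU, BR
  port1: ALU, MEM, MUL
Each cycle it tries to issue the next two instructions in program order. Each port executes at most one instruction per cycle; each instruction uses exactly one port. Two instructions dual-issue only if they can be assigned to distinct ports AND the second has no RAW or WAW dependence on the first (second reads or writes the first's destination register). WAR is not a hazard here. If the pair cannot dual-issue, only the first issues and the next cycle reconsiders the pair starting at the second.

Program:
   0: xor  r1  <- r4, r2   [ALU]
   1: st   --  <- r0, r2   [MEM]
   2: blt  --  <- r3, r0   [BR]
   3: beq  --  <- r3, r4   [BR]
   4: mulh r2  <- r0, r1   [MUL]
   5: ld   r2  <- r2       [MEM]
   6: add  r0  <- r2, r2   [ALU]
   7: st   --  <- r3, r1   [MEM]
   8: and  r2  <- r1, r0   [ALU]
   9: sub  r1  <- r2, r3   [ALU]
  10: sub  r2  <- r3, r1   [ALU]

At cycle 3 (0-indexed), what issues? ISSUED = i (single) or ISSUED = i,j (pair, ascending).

0. xor.ALU/st.MEM @i0,i1  | dual
1. blt.BR @i2  | no-port BR/BR
2. beq.BR/mulh.MUL @i3,i4  | dual
3. ld.MEM @i5  | RAW r2
4. add.ALU/st.MEM @i6,i7  | dual
5. and.ALU @i8  | RAW r2
6. sub.ALU @i9  | RAW r1
7. sub.ALU @i10  | tail

ISSUED = 5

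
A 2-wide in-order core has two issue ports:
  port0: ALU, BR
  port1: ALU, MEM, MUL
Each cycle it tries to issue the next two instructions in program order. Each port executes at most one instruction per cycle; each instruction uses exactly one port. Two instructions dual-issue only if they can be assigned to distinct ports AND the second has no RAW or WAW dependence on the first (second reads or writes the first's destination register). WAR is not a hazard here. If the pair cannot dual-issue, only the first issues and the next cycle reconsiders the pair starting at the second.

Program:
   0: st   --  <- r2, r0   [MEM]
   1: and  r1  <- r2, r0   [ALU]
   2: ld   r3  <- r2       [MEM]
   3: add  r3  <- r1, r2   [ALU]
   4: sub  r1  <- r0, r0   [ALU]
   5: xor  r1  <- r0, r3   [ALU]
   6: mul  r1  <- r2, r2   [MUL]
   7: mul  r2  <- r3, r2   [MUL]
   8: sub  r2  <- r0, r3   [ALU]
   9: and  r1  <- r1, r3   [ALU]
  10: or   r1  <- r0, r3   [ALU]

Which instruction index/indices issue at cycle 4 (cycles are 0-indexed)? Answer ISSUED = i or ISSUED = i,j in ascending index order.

0. st.MEM;and.ALU @i0+i1  | 2-wide
1. ld.MEM @i2  | WAW r3
2. add.ALU;sub.ALU @i3+i4  | 2-wide
3. xor.ALU @i5  | WAW r1
4. mul.MUL @i6  | no-port MUL/MUL
5. mul.MUL @i7  | WAW r2
6. sub.ALU;and.ALU @i8+i9  | 2-wide
7. or.ALU @i10  | tail

ISSUED = 6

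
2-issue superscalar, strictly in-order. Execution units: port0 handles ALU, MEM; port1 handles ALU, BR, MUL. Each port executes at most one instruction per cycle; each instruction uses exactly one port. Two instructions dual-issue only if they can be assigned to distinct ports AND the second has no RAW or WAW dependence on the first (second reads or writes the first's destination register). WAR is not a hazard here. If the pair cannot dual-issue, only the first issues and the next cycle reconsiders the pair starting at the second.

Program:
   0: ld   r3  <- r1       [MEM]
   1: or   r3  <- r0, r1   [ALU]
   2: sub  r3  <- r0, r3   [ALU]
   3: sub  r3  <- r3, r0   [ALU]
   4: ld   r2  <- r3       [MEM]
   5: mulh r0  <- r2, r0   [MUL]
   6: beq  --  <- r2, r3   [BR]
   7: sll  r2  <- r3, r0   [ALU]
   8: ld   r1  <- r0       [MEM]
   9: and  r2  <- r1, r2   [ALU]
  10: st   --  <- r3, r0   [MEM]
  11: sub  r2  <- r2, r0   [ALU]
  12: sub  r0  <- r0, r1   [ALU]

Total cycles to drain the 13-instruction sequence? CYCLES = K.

CYCLES = 10

0. ld.MEM @i0  | WAW r3
1. or.ALU @i1  | RAW+WAW r3
2. sub.ALU @i2  | RAW+WAW r3
3. sub.ALU @i3  | RAW r3
4. ld.MEM @i4  | RAW r2
5. mulh.MUL @i5  | no-port MUL/BR
6. beq.BR;sll.ALU @i6+i7  | 2-wide
7. ld.MEM @i8  | RAW r1
8. and.ALU;st.MEM @i9+i10  | 2-wide
9. sub.ALU;sub.ALU @i11+i12  | 2-wide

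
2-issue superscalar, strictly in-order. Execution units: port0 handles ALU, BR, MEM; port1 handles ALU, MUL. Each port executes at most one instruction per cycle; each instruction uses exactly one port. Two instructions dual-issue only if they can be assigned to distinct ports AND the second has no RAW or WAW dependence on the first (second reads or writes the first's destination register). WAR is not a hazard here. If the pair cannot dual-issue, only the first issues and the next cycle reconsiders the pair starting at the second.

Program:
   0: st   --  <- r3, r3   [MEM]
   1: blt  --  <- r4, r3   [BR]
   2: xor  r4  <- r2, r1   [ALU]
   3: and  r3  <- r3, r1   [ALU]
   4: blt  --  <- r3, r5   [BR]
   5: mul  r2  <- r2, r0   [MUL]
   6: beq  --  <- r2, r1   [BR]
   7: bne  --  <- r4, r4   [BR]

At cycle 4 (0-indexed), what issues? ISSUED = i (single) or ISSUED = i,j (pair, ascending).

  cy0 -> i0 (st) no-port MEM/BR
  cy1 -> i1/i2 (blt/xor) pair
  cy2 -> i3 (and) RAW r3
  cy3 -> i4/i5 (blt/mul) pair
  cy4 -> i6 (beq) no-port BR/BR
  cy5 -> i7 (bne) tail

ISSUED = 6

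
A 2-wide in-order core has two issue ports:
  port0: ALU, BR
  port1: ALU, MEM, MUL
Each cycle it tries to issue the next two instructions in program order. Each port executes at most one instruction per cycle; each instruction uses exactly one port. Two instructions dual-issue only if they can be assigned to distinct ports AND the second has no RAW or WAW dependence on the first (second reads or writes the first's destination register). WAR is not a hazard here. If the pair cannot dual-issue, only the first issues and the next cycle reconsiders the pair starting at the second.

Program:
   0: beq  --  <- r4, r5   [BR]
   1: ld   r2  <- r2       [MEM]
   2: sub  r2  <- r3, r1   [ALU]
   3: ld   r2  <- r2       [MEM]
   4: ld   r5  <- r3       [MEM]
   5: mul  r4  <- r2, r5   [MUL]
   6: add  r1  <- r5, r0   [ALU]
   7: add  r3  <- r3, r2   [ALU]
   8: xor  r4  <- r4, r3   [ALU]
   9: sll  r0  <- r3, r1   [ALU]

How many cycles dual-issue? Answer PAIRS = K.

0. beq.BR+ld.MEM @i0/i1  | dual
1. sub.ALU @i2  | RAW+WAW r2
2. ld.MEM @i3  | no-port MEM/MEM
3. ld.MEM @i4  | no-port MEM/MUL
4. mul.MUL+add.ALU @i5/i6  | dual
5. add.ALU @i7  | RAW r3
6. xor.ALU+sll.ALU @i8/i9  | dual

PAIRS = 3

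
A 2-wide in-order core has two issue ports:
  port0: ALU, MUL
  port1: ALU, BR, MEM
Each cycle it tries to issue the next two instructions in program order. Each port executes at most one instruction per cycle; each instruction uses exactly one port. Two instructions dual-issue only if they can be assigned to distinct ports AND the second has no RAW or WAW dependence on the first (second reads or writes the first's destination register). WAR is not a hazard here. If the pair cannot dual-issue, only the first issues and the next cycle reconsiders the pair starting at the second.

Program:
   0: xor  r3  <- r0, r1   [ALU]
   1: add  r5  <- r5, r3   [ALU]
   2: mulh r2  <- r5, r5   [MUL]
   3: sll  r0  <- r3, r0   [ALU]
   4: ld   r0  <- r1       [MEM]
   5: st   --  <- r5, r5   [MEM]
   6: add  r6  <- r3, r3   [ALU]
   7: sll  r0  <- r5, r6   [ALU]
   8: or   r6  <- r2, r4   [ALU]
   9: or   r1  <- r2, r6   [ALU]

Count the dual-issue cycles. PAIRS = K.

PAIRS = 3

0. xor @i0  | RAW r3
1. add @i1  | RAW r5
2. mulh/sll @i2+i3  | dual
3. ld @i4  | no-port MEM/MEM
4. st/add @i5+i6  | dual
5. sll/or @i7+i8  | dual
6. or @i9  | tail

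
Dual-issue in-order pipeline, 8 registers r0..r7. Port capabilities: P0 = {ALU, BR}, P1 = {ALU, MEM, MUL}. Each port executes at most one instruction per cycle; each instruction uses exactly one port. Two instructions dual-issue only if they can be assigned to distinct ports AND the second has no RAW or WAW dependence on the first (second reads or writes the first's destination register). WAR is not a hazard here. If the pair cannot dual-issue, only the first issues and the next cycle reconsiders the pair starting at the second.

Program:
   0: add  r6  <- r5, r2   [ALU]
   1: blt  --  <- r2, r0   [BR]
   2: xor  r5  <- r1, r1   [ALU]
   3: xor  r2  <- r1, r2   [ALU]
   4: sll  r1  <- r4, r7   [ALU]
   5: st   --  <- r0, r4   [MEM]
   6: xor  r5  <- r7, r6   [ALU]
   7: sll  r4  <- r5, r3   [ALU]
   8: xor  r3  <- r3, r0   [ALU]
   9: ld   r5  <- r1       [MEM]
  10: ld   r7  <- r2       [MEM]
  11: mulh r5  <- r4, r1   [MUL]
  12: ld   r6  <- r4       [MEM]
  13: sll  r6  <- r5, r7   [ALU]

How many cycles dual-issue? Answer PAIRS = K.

PAIRS = 4

c0: i0/i1 add/blt  dual
c1: i2/i3 xor/xor  dual
c2: i4/i5 sll/st  dual
c3: i6 xor  RAW r5
c4: i7/i8 sll/xor  dual
c5: i9 ld  no-port MEM/MEM
c6: i10 ld  no-port MEM/MUL
c7: i11 mulh  no-port MUL/MEM
c8: i12 ld  WAW r6
c9: i13 sll  tail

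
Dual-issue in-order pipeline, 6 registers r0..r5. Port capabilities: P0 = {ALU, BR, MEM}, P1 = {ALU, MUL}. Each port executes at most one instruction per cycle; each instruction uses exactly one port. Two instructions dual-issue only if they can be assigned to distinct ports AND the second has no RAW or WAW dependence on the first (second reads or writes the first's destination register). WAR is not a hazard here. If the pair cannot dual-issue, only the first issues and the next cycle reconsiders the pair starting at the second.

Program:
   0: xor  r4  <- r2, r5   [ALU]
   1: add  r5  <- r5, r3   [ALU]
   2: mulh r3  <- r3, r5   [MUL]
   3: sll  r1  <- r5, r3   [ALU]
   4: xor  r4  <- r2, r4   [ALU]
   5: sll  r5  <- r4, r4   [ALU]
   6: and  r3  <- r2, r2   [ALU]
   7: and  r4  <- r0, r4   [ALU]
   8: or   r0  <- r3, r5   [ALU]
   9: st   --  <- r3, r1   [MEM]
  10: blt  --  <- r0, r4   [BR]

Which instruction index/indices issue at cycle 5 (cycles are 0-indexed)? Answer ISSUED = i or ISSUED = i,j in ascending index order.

  cy0 -> i0/i1 (xor.ALU add.ALU) dual
  cy1 -> i2 (mulh.MUL) RAW r3
  cy2 -> i3/i4 (sll.ALU xor.ALU) dual
  cy3 -> i5/i6 (sll.ALU and.ALU) dual
  cy4 -> i7/i8 (and.ALU or.ALU) dual
  cy5 -> i9 (st.MEM) no-port MEM/BR
  cy6 -> i10 (blt.BR) tail

ISSUED = 9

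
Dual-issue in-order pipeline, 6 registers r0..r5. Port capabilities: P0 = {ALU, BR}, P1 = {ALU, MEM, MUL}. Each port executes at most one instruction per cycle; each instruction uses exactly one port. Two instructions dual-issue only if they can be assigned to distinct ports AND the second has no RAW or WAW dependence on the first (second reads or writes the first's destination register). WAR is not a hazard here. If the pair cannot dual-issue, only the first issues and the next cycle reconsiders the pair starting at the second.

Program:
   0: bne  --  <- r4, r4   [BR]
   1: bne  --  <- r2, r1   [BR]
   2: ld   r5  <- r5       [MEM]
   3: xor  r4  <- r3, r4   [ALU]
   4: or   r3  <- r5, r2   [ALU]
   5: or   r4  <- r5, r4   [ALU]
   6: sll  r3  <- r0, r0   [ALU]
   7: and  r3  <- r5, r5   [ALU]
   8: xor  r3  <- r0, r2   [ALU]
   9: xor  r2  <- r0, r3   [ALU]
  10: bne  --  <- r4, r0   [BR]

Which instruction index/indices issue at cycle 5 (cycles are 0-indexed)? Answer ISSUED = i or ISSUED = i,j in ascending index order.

t=0 i0:bne ; no-port BR/BR
t=1 i1+i2:bne+ld ; pair
t=2 i3+i4:xor+or ; pair
t=3 i5+i6:or+sll ; pair
t=4 i7:and ; WAW r3
t=5 i8:xor ; RAW r3
t=6 i9+i10:xor+bne ; pair

ISSUED = 8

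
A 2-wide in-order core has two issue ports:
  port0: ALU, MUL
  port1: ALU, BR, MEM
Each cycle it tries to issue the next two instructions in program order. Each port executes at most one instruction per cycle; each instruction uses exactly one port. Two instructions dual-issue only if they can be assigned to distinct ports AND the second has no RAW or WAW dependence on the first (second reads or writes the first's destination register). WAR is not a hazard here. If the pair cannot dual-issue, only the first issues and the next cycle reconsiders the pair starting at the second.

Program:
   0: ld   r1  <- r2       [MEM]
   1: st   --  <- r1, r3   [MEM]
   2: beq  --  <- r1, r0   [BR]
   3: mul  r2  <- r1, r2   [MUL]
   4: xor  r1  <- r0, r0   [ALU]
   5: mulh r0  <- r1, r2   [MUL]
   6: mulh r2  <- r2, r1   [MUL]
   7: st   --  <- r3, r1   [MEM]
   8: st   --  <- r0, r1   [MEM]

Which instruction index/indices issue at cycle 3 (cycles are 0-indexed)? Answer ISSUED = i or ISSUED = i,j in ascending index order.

ISSUED = 4

#0 head=0: ld i0 no-port MEM/MEM
#1 head=1: st i1 no-port MEM/BR
#2 head=2: beq mul i2+i3 dual
#3 head=4: xor i4 RAW r1
#4 head=5: mulh i5 no-port MUL/MUL
#5 head=6: mulh st i6+i7 dual
#6 head=8: st i8 tail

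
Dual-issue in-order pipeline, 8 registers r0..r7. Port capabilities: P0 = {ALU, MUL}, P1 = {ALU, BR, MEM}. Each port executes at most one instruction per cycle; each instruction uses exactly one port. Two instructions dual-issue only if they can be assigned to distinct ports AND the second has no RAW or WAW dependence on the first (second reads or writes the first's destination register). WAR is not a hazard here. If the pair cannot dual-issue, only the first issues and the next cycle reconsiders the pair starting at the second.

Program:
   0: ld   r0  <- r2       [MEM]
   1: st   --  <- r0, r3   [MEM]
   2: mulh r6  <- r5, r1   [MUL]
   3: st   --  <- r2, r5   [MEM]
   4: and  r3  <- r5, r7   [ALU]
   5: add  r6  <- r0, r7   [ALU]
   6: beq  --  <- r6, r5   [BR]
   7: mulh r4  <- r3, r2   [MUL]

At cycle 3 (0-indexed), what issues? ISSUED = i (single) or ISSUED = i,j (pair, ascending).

[0] i0  ld.MEM  -- no-port MEM/MEM
[1] i1/i2  st.MEM mulh.MUL  -- 2-wide
[2] i3/i4  st.MEM and.ALU  -- 2-wide
[3] i5  add.ALU  -- RAW r6
[4] i6/i7  beq.BR mulh.MUL  -- 2-wide

ISSUED = 5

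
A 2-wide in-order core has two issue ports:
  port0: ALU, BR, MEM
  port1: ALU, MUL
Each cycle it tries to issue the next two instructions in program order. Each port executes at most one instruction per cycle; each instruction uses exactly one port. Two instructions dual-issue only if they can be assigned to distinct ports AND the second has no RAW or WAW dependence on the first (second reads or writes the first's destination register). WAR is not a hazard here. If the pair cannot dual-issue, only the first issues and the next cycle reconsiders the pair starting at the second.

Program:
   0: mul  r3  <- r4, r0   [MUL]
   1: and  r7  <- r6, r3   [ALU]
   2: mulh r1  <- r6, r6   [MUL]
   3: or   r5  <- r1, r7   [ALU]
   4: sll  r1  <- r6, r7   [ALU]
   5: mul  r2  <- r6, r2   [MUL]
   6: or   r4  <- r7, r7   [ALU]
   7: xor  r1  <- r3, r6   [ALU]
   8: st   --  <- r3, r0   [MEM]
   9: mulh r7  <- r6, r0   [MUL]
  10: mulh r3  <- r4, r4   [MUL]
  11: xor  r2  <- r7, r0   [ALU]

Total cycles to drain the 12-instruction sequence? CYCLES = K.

0. mul @i0  | RAW r3
1. and;mulh @i1&i2  | pair
2. or;sll @i3&i4  | pair
3. mul;or @i5&i6  | pair
4. xor;st @i7&i8  | pair
5. mulh @i9  | no-port MUL/MUL
6. mulh;xor @i10&i11  | pair

CYCLES = 7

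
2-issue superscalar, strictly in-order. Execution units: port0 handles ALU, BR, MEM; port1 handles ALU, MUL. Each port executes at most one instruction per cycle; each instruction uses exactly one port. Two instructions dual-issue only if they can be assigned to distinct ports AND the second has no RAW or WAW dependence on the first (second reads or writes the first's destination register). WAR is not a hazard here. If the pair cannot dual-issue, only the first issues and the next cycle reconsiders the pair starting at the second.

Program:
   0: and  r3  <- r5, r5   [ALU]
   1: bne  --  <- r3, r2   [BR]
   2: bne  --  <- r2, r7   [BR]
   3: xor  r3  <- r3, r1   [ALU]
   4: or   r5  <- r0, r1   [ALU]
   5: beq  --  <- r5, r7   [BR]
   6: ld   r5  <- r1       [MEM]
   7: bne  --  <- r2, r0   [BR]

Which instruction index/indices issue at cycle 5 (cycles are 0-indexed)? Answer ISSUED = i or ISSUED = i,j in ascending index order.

#0 head=0: and.ALU i0 RAW r3
#1 head=1: bne.BR i1 no-port BR/BR
#2 head=2: bne.BR;xor.ALU i2,i3 2-wide
#3 head=4: or.ALU i4 RAW r5
#4 head=5: beq.BR i5 no-port BR/MEM
#5 head=6: ld.MEM i6 no-port MEM/BR
#6 head=7: bne.BR i7 tail

ISSUED = 6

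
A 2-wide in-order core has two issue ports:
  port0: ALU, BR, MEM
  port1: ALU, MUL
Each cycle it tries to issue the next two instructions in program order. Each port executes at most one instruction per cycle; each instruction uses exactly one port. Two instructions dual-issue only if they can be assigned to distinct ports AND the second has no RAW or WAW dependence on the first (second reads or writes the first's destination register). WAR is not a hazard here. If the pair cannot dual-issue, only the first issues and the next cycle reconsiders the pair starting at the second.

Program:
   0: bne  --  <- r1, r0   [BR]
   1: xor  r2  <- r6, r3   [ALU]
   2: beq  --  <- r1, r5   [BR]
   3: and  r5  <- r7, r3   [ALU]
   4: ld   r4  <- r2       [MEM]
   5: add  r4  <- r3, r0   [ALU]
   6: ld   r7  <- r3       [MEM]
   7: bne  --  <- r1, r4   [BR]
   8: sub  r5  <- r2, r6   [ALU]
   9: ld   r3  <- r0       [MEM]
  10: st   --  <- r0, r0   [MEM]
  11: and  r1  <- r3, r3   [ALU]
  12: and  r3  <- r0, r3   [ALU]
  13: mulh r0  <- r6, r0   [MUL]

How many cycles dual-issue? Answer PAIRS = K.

c0: i0&i1 bne xor  pair
c1: i2&i3 beq and  pair
c2: i4 ld  WAW r4
c3: i5&i6 add ld  pair
c4: i7&i8 bne sub  pair
c5: i9 ld  no-port MEM/MEM
c6: i10&i11 st and  pair
c7: i12&i13 and mulh  pair

PAIRS = 6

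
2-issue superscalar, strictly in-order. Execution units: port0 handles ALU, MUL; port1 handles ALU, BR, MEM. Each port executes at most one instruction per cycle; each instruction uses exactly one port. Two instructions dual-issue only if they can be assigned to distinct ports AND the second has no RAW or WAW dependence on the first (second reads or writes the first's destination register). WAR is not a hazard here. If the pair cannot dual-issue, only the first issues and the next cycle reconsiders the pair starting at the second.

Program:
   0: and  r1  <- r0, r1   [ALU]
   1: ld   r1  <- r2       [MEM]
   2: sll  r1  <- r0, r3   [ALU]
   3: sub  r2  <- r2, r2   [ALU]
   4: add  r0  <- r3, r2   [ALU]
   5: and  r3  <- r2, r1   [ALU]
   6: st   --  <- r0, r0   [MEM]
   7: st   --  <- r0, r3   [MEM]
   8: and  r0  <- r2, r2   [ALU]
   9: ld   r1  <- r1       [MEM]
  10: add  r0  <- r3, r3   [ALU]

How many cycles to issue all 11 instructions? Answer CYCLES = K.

CYCLES = 7

0. and @i0  | WAW r1
1. ld @i1  | WAW r1
2. sll/sub @i2&i3  | pair
3. add/and @i4&i5  | pair
4. st @i6  | no-port MEM/MEM
5. st/and @i7&i8  | pair
6. ld/add @i9&i10  | pair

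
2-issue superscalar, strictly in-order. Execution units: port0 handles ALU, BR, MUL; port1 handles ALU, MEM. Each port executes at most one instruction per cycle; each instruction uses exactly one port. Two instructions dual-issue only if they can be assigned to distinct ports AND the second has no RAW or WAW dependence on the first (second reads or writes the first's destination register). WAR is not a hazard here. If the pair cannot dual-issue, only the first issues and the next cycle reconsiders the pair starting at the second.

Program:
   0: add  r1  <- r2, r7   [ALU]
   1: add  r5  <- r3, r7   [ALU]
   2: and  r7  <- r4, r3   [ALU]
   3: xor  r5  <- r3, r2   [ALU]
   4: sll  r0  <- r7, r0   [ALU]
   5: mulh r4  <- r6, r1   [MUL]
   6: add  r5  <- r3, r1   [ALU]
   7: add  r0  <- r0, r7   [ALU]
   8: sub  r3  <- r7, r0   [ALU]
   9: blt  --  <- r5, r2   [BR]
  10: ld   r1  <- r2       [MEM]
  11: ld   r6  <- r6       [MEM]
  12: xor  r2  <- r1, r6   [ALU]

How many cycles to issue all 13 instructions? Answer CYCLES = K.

#0 head=0: add.ALU;add.ALU i0+i1 dual
#1 head=2: and.ALU;xor.ALU i2+i3 dual
#2 head=4: sll.ALU;mulh.MUL i4+i5 dual
#3 head=6: add.ALU;add.ALU i6+i7 dual
#4 head=8: sub.ALU;blt.BR i8+i9 dual
#5 head=10: ld.MEM i10 no-port MEM/MEM
#6 head=11: ld.MEM i11 RAW r6
#7 head=12: xor.ALU i12 tail

CYCLES = 8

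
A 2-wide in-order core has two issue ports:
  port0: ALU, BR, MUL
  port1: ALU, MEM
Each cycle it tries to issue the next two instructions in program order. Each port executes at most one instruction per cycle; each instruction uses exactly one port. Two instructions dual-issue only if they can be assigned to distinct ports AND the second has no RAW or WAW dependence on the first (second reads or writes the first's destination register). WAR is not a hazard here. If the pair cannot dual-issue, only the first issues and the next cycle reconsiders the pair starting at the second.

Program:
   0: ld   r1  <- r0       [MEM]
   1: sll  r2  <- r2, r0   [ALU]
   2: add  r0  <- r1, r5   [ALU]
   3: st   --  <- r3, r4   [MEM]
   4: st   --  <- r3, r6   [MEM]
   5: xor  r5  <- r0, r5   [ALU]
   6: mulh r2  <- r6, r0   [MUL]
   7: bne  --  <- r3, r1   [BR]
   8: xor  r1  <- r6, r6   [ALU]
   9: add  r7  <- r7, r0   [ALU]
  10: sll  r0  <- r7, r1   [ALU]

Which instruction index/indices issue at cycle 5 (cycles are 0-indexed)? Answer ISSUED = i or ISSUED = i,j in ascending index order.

  cy0 -> i0/i1 (ld.MEM sll.ALU) dual
  cy1 -> i2/i3 (add.ALU st.MEM) dual
  cy2 -> i4/i5 (st.MEM xor.ALU) dual
  cy3 -> i6 (mulh.MUL) no-port MUL/BR
  cy4 -> i7/i8 (bne.BR xor.ALU) dual
  cy5 -> i9 (add.ALU) RAW r7
  cy6 -> i10 (sll.ALU) tail

ISSUED = 9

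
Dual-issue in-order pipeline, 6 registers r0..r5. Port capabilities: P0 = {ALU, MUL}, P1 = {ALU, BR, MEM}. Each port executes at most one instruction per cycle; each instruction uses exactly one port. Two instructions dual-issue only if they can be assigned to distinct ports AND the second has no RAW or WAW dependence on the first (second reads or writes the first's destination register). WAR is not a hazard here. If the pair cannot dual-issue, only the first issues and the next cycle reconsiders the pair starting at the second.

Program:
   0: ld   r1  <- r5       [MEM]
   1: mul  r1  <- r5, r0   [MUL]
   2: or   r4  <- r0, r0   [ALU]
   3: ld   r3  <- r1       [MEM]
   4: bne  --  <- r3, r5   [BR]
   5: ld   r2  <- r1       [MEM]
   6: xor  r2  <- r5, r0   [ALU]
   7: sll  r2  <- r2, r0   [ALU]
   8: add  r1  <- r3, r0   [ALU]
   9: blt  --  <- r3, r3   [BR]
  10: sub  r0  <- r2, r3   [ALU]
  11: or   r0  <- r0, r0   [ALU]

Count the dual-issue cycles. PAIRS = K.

PAIRS = 3

  cy0 -> i0 (ld) WAW r1
  cy1 -> i1/i2 (mul/or) dual
  cy2 -> i3 (ld) no-port MEM/BR
  cy3 -> i4 (bne) no-port BR/MEM
  cy4 -> i5 (ld) WAW r2
  cy5 -> i6 (xor) RAW+WAW r2
  cy6 -> i7/i8 (sll/add) dual
  cy7 -> i9/i10 (blt/sub) dual
  cy8 -> i11 (or) tail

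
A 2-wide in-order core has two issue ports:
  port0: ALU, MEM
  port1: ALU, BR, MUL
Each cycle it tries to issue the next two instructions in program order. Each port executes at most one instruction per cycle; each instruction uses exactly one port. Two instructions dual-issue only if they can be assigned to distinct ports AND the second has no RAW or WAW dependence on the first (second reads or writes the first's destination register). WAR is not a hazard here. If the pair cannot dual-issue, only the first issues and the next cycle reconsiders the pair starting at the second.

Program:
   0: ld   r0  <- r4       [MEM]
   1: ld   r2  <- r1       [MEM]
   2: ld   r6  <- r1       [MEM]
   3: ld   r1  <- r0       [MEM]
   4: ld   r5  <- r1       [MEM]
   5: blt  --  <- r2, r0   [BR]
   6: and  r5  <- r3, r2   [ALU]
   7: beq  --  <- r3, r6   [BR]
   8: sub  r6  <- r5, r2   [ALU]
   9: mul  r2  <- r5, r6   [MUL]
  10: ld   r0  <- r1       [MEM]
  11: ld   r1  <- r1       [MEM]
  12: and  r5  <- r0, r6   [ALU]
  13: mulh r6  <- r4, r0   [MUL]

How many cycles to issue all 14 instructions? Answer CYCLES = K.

  cy0 -> i0 (ld) no-port MEM/MEM
  cy1 -> i1 (ld) no-port MEM/MEM
  cy2 -> i2 (ld) no-port MEM/MEM
  cy3 -> i3 (ld) no-port MEM/MEM
  cy4 -> i4+i5 (ld/blt) 2-wide
  cy5 -> i6+i7 (and/beq) 2-wide
  cy6 -> i8 (sub) RAW r6
  cy7 -> i9+i10 (mul/ld) 2-wide
  cy8 -> i11+i12 (ld/and) 2-wide
  cy9 -> i13 (mulh) tail

CYCLES = 10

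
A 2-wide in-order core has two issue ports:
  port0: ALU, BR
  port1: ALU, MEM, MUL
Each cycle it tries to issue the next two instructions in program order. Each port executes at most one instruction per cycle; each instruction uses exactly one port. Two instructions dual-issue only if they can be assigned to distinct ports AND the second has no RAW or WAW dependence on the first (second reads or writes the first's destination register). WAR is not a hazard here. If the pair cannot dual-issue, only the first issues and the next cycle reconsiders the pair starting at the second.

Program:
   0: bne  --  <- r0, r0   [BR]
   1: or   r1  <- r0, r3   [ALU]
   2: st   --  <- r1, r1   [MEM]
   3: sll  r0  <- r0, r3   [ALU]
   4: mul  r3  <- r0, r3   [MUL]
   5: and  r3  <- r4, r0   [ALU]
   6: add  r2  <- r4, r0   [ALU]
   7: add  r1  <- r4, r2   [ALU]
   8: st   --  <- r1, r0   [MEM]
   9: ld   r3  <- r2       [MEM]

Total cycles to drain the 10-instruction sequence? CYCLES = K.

CYCLES = 7

c0: i0,i1 bne.BR or.ALU  pair
c1: i2,i3 st.MEM sll.ALU  pair
c2: i4 mul.MUL  WAW r3
c3: i5,i6 and.ALU add.ALU  pair
c4: i7 add.ALU  RAW r1
c5: i8 st.MEM  no-port MEM/MEM
c6: i9 ld.MEM  tail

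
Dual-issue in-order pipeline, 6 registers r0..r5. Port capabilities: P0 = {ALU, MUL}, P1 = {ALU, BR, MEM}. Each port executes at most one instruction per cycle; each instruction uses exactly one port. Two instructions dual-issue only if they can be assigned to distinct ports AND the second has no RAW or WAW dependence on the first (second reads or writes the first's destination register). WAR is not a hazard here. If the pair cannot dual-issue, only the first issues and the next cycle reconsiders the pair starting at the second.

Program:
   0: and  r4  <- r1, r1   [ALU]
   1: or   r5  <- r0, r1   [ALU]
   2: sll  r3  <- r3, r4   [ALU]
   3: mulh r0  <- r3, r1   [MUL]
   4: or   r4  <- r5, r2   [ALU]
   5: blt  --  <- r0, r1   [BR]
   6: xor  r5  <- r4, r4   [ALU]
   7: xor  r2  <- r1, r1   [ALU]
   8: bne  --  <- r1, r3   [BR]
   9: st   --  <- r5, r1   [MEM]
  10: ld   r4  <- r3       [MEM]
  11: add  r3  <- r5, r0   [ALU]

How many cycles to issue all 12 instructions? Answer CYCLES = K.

CYCLES = 7

c0: i0,i1 and.ALU+or.ALU  pair
c1: i2 sll.ALU  RAW r3
c2: i3,i4 mulh.MUL+or.ALU  pair
c3: i5,i6 blt.BR+xor.ALU  pair
c4: i7,i8 xor.ALU+bne.BR  pair
c5: i9 st.MEM  no-port MEM/MEM
c6: i10,i11 ld.MEM+add.ALU  pair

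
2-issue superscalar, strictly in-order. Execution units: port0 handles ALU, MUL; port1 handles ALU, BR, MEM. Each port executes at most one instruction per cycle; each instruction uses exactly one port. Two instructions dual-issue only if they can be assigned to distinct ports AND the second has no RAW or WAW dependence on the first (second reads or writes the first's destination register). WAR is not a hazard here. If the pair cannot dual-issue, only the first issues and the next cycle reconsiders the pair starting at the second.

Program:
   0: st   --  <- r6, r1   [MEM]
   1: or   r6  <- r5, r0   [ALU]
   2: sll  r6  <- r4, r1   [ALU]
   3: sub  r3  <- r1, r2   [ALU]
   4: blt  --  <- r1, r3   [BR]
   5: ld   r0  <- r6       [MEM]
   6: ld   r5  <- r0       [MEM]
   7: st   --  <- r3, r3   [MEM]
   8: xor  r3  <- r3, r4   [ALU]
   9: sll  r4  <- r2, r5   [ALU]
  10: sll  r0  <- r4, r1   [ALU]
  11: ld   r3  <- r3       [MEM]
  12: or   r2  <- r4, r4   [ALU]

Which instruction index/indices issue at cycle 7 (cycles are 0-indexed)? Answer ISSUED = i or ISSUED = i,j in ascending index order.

ISSUED = 10,11

[0] i0/i1  st/or  -- 2-wide
[1] i2/i3  sll/sub  -- 2-wide
[2] i4  blt  -- no-port BR/MEM
[3] i5  ld  -- no-port MEM/MEM
[4] i6  ld  -- no-port MEM/MEM
[5] i7/i8  st/xor  -- 2-wide
[6] i9  sll  -- RAW r4
[7] i10/i11  sll/ld  -- 2-wide
[8] i12  or  -- tail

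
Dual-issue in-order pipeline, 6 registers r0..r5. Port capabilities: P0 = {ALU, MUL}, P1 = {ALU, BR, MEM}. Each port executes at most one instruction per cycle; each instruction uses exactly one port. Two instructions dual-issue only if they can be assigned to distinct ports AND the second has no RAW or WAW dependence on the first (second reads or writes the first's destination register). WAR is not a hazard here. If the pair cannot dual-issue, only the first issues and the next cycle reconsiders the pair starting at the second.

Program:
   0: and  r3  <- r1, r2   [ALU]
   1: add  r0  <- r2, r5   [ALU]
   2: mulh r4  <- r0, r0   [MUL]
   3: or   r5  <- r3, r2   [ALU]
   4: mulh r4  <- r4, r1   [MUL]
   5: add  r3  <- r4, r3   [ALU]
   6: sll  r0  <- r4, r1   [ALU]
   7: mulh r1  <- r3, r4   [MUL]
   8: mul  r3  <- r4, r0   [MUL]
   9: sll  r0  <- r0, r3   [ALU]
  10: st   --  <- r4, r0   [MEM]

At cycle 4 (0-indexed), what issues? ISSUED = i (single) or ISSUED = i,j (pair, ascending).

t=0 i0&i1:and.ALU+add.ALU ; pair
t=1 i2&i3:mulh.MUL+or.ALU ; pair
t=2 i4:mulh.MUL ; RAW r4
t=3 i5&i6:add.ALU+sll.ALU ; pair
t=4 i7:mulh.MUL ; no-port MUL/MUL
t=5 i8:mul.MUL ; RAW r3
t=6 i9:sll.ALU ; RAW r0
t=7 i10:st.MEM ; tail

ISSUED = 7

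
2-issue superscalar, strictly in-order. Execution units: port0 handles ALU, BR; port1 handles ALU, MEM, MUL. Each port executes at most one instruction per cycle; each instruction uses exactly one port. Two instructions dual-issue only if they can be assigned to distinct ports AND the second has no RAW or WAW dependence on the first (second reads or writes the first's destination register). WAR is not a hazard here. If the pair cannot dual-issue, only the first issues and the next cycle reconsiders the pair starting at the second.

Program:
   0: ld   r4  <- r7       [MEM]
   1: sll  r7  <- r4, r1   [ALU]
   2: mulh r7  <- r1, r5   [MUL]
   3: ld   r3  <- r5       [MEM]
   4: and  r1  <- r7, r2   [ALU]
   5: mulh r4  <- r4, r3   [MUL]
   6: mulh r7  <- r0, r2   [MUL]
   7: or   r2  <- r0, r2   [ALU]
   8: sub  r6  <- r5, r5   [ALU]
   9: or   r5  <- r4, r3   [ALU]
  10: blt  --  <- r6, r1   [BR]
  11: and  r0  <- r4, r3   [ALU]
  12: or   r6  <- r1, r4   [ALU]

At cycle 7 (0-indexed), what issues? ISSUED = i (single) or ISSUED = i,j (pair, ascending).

ISSUED = 10,11

t=0 i0:ld.MEM ; RAW r4
t=1 i1:sll.ALU ; WAW r7
t=2 i2:mulh.MUL ; no-port MUL/MEM
t=3 i3/i4:ld.MEM;and.ALU ; pair
t=4 i5:mulh.MUL ; no-port MUL/MUL
t=5 i6/i7:mulh.MUL;or.ALU ; pair
t=6 i8/i9:sub.ALU;or.ALU ; pair
t=7 i10/i11:blt.BR;and.ALU ; pair
t=8 i12:or.ALU ; tail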